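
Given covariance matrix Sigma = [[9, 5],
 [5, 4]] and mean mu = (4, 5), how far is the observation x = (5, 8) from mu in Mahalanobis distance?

Step 1 — centre the observation: (x - mu) = (1, 3).

Step 2 — invert Sigma. det(Sigma) = 9·4 - (5)² = 11.
  Sigma^{-1} = (1/det) · [[d, -b], [-b, a]] = [[0.3636, -0.4545],
 [-0.4545, 0.8182]].

Step 3 — form the quadratic (x - mu)^T · Sigma^{-1} · (x - mu):
  Sigma^{-1} · (x - mu) = (-1, 2).
  (x - mu)^T · [Sigma^{-1} · (x - mu)] = (1)·(-1) + (3)·(2) = 5.

Step 4 — take square root: d = √(5) ≈ 2.2361.

d(x, mu) = √(5) ≈ 2.2361


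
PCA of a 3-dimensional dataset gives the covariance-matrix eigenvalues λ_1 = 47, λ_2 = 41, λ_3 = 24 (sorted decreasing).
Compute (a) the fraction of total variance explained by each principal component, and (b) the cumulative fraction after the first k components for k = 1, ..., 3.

Step 1 — total variance = trace(Sigma) = Σ λ_i = 47 + 41 + 24 = 112.

Step 2 — fraction explained by component i = λ_i / Σ λ:
  PC1: 47/112 = 0.4196
  PC2: 41/112 = 0.3661
  PC3: 24/112 = 0.2143

Step 3 — cumulative fraction after k components = (λ_1 + ... + λ_k) / Σ λ:
  k = 1: 47/112 = 0.4196
  k = 2: (47 + 41)/112 = 88/112 = 0.7857
  k = 3: (47 + 41 + 24)/112 = 112/112 = 1

Summary (fraction, with percent):

explained: PC1 0.4196 (41.96%), PC2 0.3661 (36.61%), PC3 0.2143 (21.43%);  cumulative: 0.4196, 0.7857, 1


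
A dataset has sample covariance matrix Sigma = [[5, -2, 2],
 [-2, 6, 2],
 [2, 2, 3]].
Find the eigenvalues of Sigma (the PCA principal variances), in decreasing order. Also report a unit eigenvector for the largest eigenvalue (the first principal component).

Step 1 — characteristic polynomial p(λ) = det(λI - Sigma) = λ³ - tr·λ² + c_1·λ - det, where tr = trace, c_1 = sum of the principal 2×2 minors, det = det(Sigma):
  tr = 5 + 6 + 3 = 14,
  c_1 = (5·6 - (-2)²) + (5·3 - (2)²) + (6·3 - (2)²) = 26 + 11 + 14 = 51,
  det = 5·(6·3 - (2)²) - (-2)·((-2)·3 - (2)·(2)) + (2)·((-2)·(2) - 6·(2)) = 5·(14) - (-2)·(-10) + (2)·(-16) = 18.
  So p(λ) = λ³ - 14λ² + 51λ - 18.
Step 2 — look for an integer root (rational root theorem: any rational root is an integer divisor of 18). Testing λ = 6:
  p(6) = 216 - 504 + 306 - 18 = 0  ✓
  Dividing out (λ - 6): p(λ) = (λ - 6)(λ² - 8λ + 3).
Step 3 — remaining eigenvalues from the quadratic λ² - 8λ + 3 = 0:
  Δ = 8² - 4·3 = 64 - 12 = 52,  λ = (8 ± √52)/2 = (8 ± 7.2111)/2 ≈ 7.6056 or 0.3944.
  Sorted: λ_1 = 7.6056,  λ_2 = 6,  λ_3 = 0.3944  (check: sum = 14 = tr ✓).

Step 4 — unit eigenvector for λ_1 ≈ 7.6056: v spans the null space of (Sigma - λ_1 I), whose rows are
  r_1 = (-2.6056, -2, 2),  r_2 = (-2, -1.6056, 2),  r_3 = (2, 2, -4.6056).
  v is orthogonal to every row, so take v ∝ r_1 × r_2 = ((-2)·(2) - (2)·(-1.6056), (2)·(-2) - (-2.6056)·(2), (-2.6056)·(-1.6056) - (-2)·(-2)) ≈ (-0.7889, 1.2111, 0.1833).
  Rescale (multiply by -1 so the first nonzero entry is positive): u = (0.7889, -1.2111, -0.1833).
  ||u|| = √((0.7889)² + (-1.2111)² + (-0.1833)²) = √(2.1227) ≈ 1.457,  v_1 = u/||u|| ≈ (0.5415, -0.8313, -0.1258) (||v_1|| = 1).

λ_1 = 7.6056,  λ_2 = 6,  λ_3 = 0.3944;  v_1 ≈ (0.5415, -0.8313, -0.1258)


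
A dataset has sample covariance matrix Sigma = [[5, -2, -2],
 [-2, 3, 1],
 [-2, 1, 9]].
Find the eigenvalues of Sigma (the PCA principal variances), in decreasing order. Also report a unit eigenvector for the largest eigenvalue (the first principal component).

Step 1 — characteristic polynomial p(λ) = det(λI - Sigma) = λ³ - tr·λ² + c_1·λ - det, where tr = trace, c_1 = sum of the principal 2×2 minors, det = det(Sigma):
  tr = 5 + 3 + 9 = 17,
  c_1 = (5·3 - (-2)²) + (5·9 - (-2)²) + (3·9 - (1)²) = 11 + 41 + 26 = 78,
  det = 5·(3·9 - (1)²) - (-2)·((-2)·9 - (1)·(-2)) + (-2)·((-2)·(1) - 3·(-2)) = 5·(26) - (-2)·(-16) + (-2)·(4) = 90.
  So p(λ) = λ³ - 17λ² + 78λ - 90.
Step 2 — look for an integer root (rational root theorem: any rational root is an integer divisor of 90). Testing λ = 5:
  p(5) = 125 - 425 + 390 - 90 = 0  ✓
  Dividing out (λ - 5): p(λ) = (λ - 5)(λ² - 12λ + 18).
Step 3 — remaining eigenvalues from the quadratic λ² - 12λ + 18 = 0:
  Δ = 12² - 4·18 = 144 - 72 = 72,  λ = (12 ± √72)/2 = (12 ± 8.4853)/2 ≈ 10.2426 or 1.7574.
  Sorted: λ_1 = 10.2426,  λ_2 = 5,  λ_3 = 1.7574  (check: sum = 17 = tr ✓).

Step 4 — unit eigenvector for λ_1 ≈ 10.2426: v spans the null space of (Sigma - λ_1 I), whose rows are
  r_1 = (-5.2426, -2, -2),  r_2 = (-2, -7.2426, 1),  r_3 = (-2, 1, -1.2426).
  v is orthogonal to every row, so take v ∝ r_1 × r_2 = ((-2)·(1) - (-2)·(-7.2426), (-2)·(-2) - (-5.2426)·(1), (-5.2426)·(-7.2426) - (-2)·(-2)) ≈ (-16.4853, 9.2426, 33.9706).
  Rescale (multiply by -1 so the first nonzero entry is positive): u = (16.4853, -9.2426, -33.9706).
  ||u|| = √((16.4853)² + (-9.2426)² + (-33.9706)²) = √(1511.19) ≈ 38.874,  v_1 = u/||u|| ≈ (0.4241, -0.2378, -0.8739) (||v_1|| = 1).

λ_1 = 10.2426,  λ_2 = 5,  λ_3 = 1.7574;  v_1 ≈ (0.4241, -0.2378, -0.8739)


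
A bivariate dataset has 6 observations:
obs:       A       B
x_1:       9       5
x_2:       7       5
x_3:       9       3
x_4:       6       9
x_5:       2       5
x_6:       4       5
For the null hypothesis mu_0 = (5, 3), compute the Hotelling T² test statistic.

Step 1 — sample mean vector:
  mean(A) = (9 + 7 + 9 + 6 + 2 + 4) / 6 = 37/6 = 6.1667
  mean(B) = (5 + 5 + 3 + 9 + 5 + 5) / 6 = 32/6 = 5.3333
  x̄ = (6.1667, 5.3333),  deviation x̄ - mu_0 = (6.1667, 5.3333) - (5, 3) = (1.1667, 2.3333).

Step 2 — sample covariance matrix, S[i,j] = (1/(n-1)) · Σ_k (x_{k,i} - mean_i) · (x_{k,j} - mean_j), divisor n-1 = 5:
  S[A,A] = ((2.8333)·(2.8333) + (0.8333)·(0.8333) + (2.8333)·(2.8333) + (-0.1667)·(-0.1667) + (-4.1667)·(-4.1667) + (-2.1667)·(-2.1667)) / 5 = 38.8333/5 = 7.7667
  S[A,B] = ((2.8333)·(-0.3333) + (0.8333)·(-0.3333) + (2.8333)·(-2.3333) + (-0.1667)·(3.6667) + (-4.1667)·(-0.3333) + (-2.1667)·(-0.3333)) / 5 = -6.3333/5 = -1.2667
  S[B,B] = ((-0.3333)·(-0.3333) + (-0.3333)·(-0.3333) + (-2.3333)·(-2.3333) + (3.6667)·(3.6667) + (-0.3333)·(-0.3333) + (-0.3333)·(-0.3333)) / 5 = 19.3333/5 = 3.8667
  S = [[7.7667, -1.2667],
 [-1.2667, 3.8667]].

Step 3 — invert S. det(S) = 7.7667·3.8667 - (-1.2667)² = 28.4267.
  S^{-1} = (1/det) · [[d, -b], [-b, a]] = [[0.136, 0.0446],
 [0.0446, 0.2732]].

Step 4 — quadratic form (x̄ - mu_0)^T · S^{-1} · (x̄ - mu_0):
  S^{-1} · (x̄ - mu_0) = (0.2627, 0.6895),
  (x̄ - mu_0)^T · [...] = (1.1667)·(0.2627) + (2.3333)·(0.6895) = 1.9153.

Step 5 — scale by n: T² = 6 · 1.9153 = 11.4916.

T² ≈ 11.4916


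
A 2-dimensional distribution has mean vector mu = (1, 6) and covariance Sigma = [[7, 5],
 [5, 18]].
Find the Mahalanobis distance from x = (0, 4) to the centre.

Step 1 — centre the observation: (x - mu) = (-1, -2).

Step 2 — invert Sigma. det(Sigma) = 7·18 - (5)² = 101.
  Sigma^{-1} = (1/det) · [[d, -b], [-b, a]] = [[0.1782, -0.0495],
 [-0.0495, 0.0693]].

Step 3 — form the quadratic (x - mu)^T · Sigma^{-1} · (x - mu):
  Sigma^{-1} · (x - mu) = (-0.0792, -0.0891).
  (x - mu)^T · [Sigma^{-1} · (x - mu)] = (-1)·(-0.0792) + (-2)·(-0.0891) = 0.2574.

Step 4 — take square root: d = √(0.2574) ≈ 0.5074.

d(x, mu) = √(0.2574) ≈ 0.5074


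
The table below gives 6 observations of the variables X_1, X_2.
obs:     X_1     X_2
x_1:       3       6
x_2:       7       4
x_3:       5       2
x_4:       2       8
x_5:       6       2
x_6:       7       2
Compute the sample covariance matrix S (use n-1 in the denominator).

Step 1 — column means:
  mean(X_1) = (3 + 7 + 5 + 2 + 6 + 7) / 6 = 30/6 = 5
  mean(X_2) = (6 + 4 + 2 + 8 + 2 + 2) / 6 = 24/6 = 4

Step 2 — sample covariance S[i,j] = (1/(n-1)) · Σ_k (x_{k,i} - mean_i) · (x_{k,j} - mean_j), with n-1 = 5.
  S[X_1,X_1] = ((-2)·(-2) + (2)·(2) + (0)·(0) + (-3)·(-3) + (1)·(1) + (2)·(2)) / 5 = 22/5 = 4.4
  S[X_1,X_2] = ((-2)·(2) + (2)·(0) + (0)·(-2) + (-3)·(4) + (1)·(-2) + (2)·(-2)) / 5 = -22/5 = -4.4
  S[X_2,X_2] = ((2)·(2) + (0)·(0) + (-2)·(-2) + (4)·(4) + (-2)·(-2) + (-2)·(-2)) / 5 = 32/5 = 6.4

S is symmetric (S[j,i] = S[i,j]). Assembling:

S = [[4.4, -4.4],
 [-4.4, 6.4]]


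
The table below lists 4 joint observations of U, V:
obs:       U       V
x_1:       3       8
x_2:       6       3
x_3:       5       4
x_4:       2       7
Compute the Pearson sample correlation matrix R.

Step 1 — column means:
  mean(U) = (3 + 6 + 5 + 2) / 4 = 16/4 = 4
  mean(V) = (8 + 3 + 4 + 7) / 4 = 22/4 = 5.5

Step 2 — sample variances and covariances s[i,j] = (1/(n-1)) · Σ_k (x_{k,i} - mean_i) · (x_{k,j} - mean_j), with n-1 = 3:
  s[U,U] = ((-1)·(-1) + (2)·(2) + (1)·(1) + (-2)·(-2)) / 3 = 10/3 = 3.3333
  s[U,V] = ((-1)·(2.5) + (2)·(-2.5) + (1)·(-1.5) + (-2)·(1.5)) / 3 = -12/3 = -4
  s[V,V] = ((2.5)·(2.5) + (-2.5)·(-2.5) + (-1.5)·(-1.5) + (1.5)·(1.5)) / 3 = 17/3 = 5.6667
  Sample standard deviations s_i = √(s[i,i]):
  s(U) = √(3.3333) = 1.8257
  s(V) = √(5.6667) = 2.3805

Step 3 — r_{ij} = s_{ij} / (s_i · s_j):
  r[U,U] = 1 (diagonal).
  r[U,V] = -4 / (1.8257 · 2.3805) = -4 / 4.3461 = -0.9204
  r[V,V] = 1 (diagonal).

R is symmetric with unit diagonal. Assembling:

R = [[1, -0.9204],
 [-0.9204, 1]]


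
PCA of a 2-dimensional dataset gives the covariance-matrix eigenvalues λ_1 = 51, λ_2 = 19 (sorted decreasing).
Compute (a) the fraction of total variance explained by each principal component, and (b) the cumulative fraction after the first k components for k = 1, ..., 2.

Step 1 — total variance = trace(Sigma) = Σ λ_i = 51 + 19 = 70.

Step 2 — fraction explained by component i = λ_i / Σ λ:
  PC1: 51/70 = 0.7286
  PC2: 19/70 = 0.2714

Step 3 — cumulative fraction after k components = (λ_1 + ... + λ_k) / Σ λ:
  k = 1: 51/70 = 0.7286
  k = 2: (51 + 19)/70 = 70/70 = 1

Summary (fraction, with percent):

explained: PC1 0.7286 (72.86%), PC2 0.2714 (27.14%);  cumulative: 0.7286, 1


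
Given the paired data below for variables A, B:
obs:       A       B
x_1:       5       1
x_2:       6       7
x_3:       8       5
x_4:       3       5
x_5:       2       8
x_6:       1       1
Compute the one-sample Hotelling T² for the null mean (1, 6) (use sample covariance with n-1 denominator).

Step 1 — sample mean vector:
  mean(A) = (5 + 6 + 8 + 3 + 2 + 1) / 6 = 25/6 = 4.1667
  mean(B) = (1 + 7 + 5 + 5 + 8 + 1) / 6 = 27/6 = 4.5
  x̄ = (4.1667, 4.5),  deviation x̄ - mu_0 = (4.1667, 4.5) - (1, 6) = (3.1667, -1.5).

Step 2 — sample covariance matrix, S[i,j] = (1/(n-1)) · Σ_k (x_{k,i} - mean_i) · (x_{k,j} - mean_j), divisor n-1 = 5:
  S[A,A] = ((0.8333)·(0.8333) + (1.8333)·(1.8333) + (3.8333)·(3.8333) + (-1.1667)·(-1.1667) + (-2.1667)·(-2.1667) + (-3.1667)·(-3.1667)) / 5 = 34.8333/5 = 6.9667
  S[A,B] = ((0.8333)·(-3.5) + (1.8333)·(2.5) + (3.8333)·(0.5) + (-1.1667)·(0.5) + (-2.1667)·(3.5) + (-3.1667)·(-3.5)) / 5 = 6.5/5 = 1.3
  S[B,B] = ((-3.5)·(-3.5) + (2.5)·(2.5) + (0.5)·(0.5) + (0.5)·(0.5) + (3.5)·(3.5) + (-3.5)·(-3.5)) / 5 = 43.5/5 = 8.7
  S = [[6.9667, 1.3],
 [1.3, 8.7]].

Step 3 — invert S. det(S) = 6.9667·8.7 - (1.3)² = 58.92.
  S^{-1} = (1/det) · [[d, -b], [-b, a]] = [[0.1477, -0.0221],
 [-0.0221, 0.1182]].

Step 4 — quadratic form (x̄ - mu_0)^T · S^{-1} · (x̄ - mu_0):
  S^{-1} · (x̄ - mu_0) = (0.5007, -0.2472),
  (x̄ - mu_0)^T · [...] = (3.1667)·(0.5007) + (-1.5)·(-0.2472) = 1.9563.

Step 5 — scale by n: T² = 6 · 1.9563 = 11.7379.

T² ≈ 11.7379


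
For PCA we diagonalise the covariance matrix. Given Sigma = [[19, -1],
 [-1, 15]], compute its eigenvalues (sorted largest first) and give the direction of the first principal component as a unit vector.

Step 1 — characteristic polynomial of 2×2 Sigma:
  det(Sigma - λI) = λ² - trace · λ + det = 0.
  trace = 19 + 15 = 34, det = 19·15 - (-1)² = 284.
Step 2 — discriminant:
  Δ = trace² - 4·det = 1156 - 1136 = 20.
Step 3 — eigenvalues:
  λ = (trace ± √Δ)/2 = (34 ± 4.4721)/2,
  λ_1 = 19.2361,  λ_2 = 14.7639.

Step 4 — unit eigenvector for λ_1: solve (Sigma - λ_1 I)v = 0. First row:
  (19 - 19.2361)·v_x + (-1)·v_y = 0, i.e. (-0.2361)·v_x + (-1)·v_y = 0,
  so v ∝ (b, λ_1 - a) = (-1, 0.2361); multiply by -1 so the first entry is positive: u = (1, -0.2361).
  ||u|| = √((1)² + (-0.2361)²) = √(1.0557) ≈ 1.0275,
  v_1 = u/||u|| ≈ (0.9732, -0.2298) (||v_1|| = 1).

λ_1 = 19.2361,  λ_2 = 14.7639;  v_1 ≈ (0.9732, -0.2298)


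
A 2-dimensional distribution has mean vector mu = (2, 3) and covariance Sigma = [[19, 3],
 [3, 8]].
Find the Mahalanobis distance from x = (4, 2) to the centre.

Step 1 — centre the observation: (x - mu) = (2, -1).

Step 2 — invert Sigma. det(Sigma) = 19·8 - (3)² = 143.
  Sigma^{-1} = (1/det) · [[d, -b], [-b, a]] = [[0.0559, -0.021],
 [-0.021, 0.1329]].

Step 3 — form the quadratic (x - mu)^T · Sigma^{-1} · (x - mu):
  Sigma^{-1} · (x - mu) = (0.1329, -0.1748).
  (x - mu)^T · [Sigma^{-1} · (x - mu)] = (2)·(0.1329) + (-1)·(-0.1748) = 0.4406.

Step 4 — take square root: d = √(0.4406) ≈ 0.6637.

d(x, mu) = √(0.4406) ≈ 0.6637


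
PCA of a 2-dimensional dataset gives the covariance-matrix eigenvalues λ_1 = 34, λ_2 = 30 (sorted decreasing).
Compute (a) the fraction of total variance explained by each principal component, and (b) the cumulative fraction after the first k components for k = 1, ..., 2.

Step 1 — total variance = trace(Sigma) = Σ λ_i = 34 + 30 = 64.

Step 2 — fraction explained by component i = λ_i / Σ λ:
  PC1: 34/64 = 0.5312
  PC2: 30/64 = 0.4688

Step 3 — cumulative fraction after k components = (λ_1 + ... + λ_k) / Σ λ:
  k = 1: 34/64 = 0.5312
  k = 2: (34 + 30)/64 = 64/64 = 1

Summary (fraction, with percent):

explained: PC1 0.5312 (53.12%), PC2 0.4688 (46.88%);  cumulative: 0.5312, 1


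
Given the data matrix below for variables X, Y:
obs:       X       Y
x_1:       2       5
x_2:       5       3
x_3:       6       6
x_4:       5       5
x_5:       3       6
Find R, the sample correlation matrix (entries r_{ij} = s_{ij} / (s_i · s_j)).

Step 1 — column means:
  mean(X) = (2 + 5 + 6 + 5 + 3) / 5 = 21/5 = 4.2
  mean(Y) = (5 + 3 + 6 + 5 + 6) / 5 = 25/5 = 5

Step 2 — sample variances and covariances s[i,j] = (1/(n-1)) · Σ_k (x_{k,i} - mean_i) · (x_{k,j} - mean_j), with n-1 = 4:
  s[X,X] = ((-2.2)·(-2.2) + (0.8)·(0.8) + (1.8)·(1.8) + (0.8)·(0.8) + (-1.2)·(-1.2)) / 4 = 10.8/4 = 2.7
  s[X,Y] = ((-2.2)·(0) + (0.8)·(-2) + (1.8)·(1) + (0.8)·(0) + (-1.2)·(1)) / 4 = -1/4 = -0.25
  s[Y,Y] = ((0)·(0) + (-2)·(-2) + (1)·(1) + (0)·(0) + (1)·(1)) / 4 = 6/4 = 1.5
  Sample standard deviations s_i = √(s[i,i]):
  s(X) = √(2.7) = 1.6432
  s(Y) = √(1.5) = 1.2247

Step 3 — r_{ij} = s_{ij} / (s_i · s_j):
  r[X,X] = 1 (diagonal).
  r[X,Y] = -0.25 / (1.6432 · 1.2247) = -0.25 / 2.0125 = -0.1242
  r[Y,Y] = 1 (diagonal).

R is symmetric with unit diagonal. Assembling:

R = [[1, -0.1242],
 [-0.1242, 1]]


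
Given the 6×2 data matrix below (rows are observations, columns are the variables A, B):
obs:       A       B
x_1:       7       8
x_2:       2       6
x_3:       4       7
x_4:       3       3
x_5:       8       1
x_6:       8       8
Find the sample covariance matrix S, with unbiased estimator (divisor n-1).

Step 1 — column means:
  mean(A) = (7 + 2 + 4 + 3 + 8 + 8) / 6 = 32/6 = 5.3333
  mean(B) = (8 + 6 + 7 + 3 + 1 + 8) / 6 = 33/6 = 5.5

Step 2 — sample covariance S[i,j] = (1/(n-1)) · Σ_k (x_{k,i} - mean_i) · (x_{k,j} - mean_j), with n-1 = 5.
  S[A,A] = ((1.6667)·(1.6667) + (-3.3333)·(-3.3333) + (-1.3333)·(-1.3333) + (-2.3333)·(-2.3333) + (2.6667)·(2.6667) + (2.6667)·(2.6667)) / 5 = 35.3333/5 = 7.0667
  S[A,B] = ((1.6667)·(2.5) + (-3.3333)·(0.5) + (-1.3333)·(1.5) + (-2.3333)·(-2.5) + (2.6667)·(-4.5) + (2.6667)·(2.5)) / 5 = 1/5 = 0.2
  S[B,B] = ((2.5)·(2.5) + (0.5)·(0.5) + (1.5)·(1.5) + (-2.5)·(-2.5) + (-4.5)·(-4.5) + (2.5)·(2.5)) / 5 = 41.5/5 = 8.3

S is symmetric (S[j,i] = S[i,j]). Assembling:

S = [[7.0667, 0.2],
 [0.2, 8.3]]


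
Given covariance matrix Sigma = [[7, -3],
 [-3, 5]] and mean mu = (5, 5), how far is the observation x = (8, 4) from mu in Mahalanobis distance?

Step 1 — centre the observation: (x - mu) = (3, -1).

Step 2 — invert Sigma. det(Sigma) = 7·5 - (-3)² = 26.
  Sigma^{-1} = (1/det) · [[d, -b], [-b, a]] = [[0.1923, 0.1154],
 [0.1154, 0.2692]].

Step 3 — form the quadratic (x - mu)^T · Sigma^{-1} · (x - mu):
  Sigma^{-1} · (x - mu) = (0.4615, 0.0769).
  (x - mu)^T · [Sigma^{-1} · (x - mu)] = (3)·(0.4615) + (-1)·(0.0769) = 1.3077.

Step 4 — take square root: d = √(1.3077) ≈ 1.1435.

d(x, mu) = √(1.3077) ≈ 1.1435


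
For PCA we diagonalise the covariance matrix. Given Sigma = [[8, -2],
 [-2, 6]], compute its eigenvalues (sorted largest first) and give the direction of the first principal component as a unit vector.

Step 1 — characteristic polynomial of 2×2 Sigma:
  det(Sigma - λI) = λ² - trace · λ + det = 0.
  trace = 8 + 6 = 14, det = 8·6 - (-2)² = 44.
Step 2 — discriminant:
  Δ = trace² - 4·det = 196 - 176 = 20.
Step 3 — eigenvalues:
  λ = (trace ± √Δ)/2 = (14 ± 4.4721)/2,
  λ_1 = 9.2361,  λ_2 = 4.7639.

Step 4 — unit eigenvector for λ_1: solve (Sigma - λ_1 I)v = 0. First row:
  (8 - 9.2361)·v_x + (-2)·v_y = 0, i.e. (-1.2361)·v_x + (-2)·v_y = 0,
  so v ∝ (b, λ_1 - a) = (-2, 1.2361); multiply by -1 so the first entry is positive: u = (2, -1.2361).
  ||u|| = √((2)² + (-1.2361)²) = √(5.5279) ≈ 2.3511,
  v_1 = u/||u|| ≈ (0.8507, -0.5257) (||v_1|| = 1).

λ_1 = 9.2361,  λ_2 = 4.7639;  v_1 ≈ (0.8507, -0.5257)


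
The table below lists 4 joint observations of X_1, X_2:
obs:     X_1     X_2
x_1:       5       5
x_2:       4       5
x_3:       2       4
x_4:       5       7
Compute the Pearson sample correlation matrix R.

Step 1 — column means:
  mean(X_1) = (5 + 4 + 2 + 5) / 4 = 16/4 = 4
  mean(X_2) = (5 + 5 + 4 + 7) / 4 = 21/4 = 5.25

Step 2 — sample variances and covariances s[i,j] = (1/(n-1)) · Σ_k (x_{k,i} - mean_i) · (x_{k,j} - mean_j), with n-1 = 3:
  s[X_1,X_1] = ((1)·(1) + (0)·(0) + (-2)·(-2) + (1)·(1)) / 3 = 6/3 = 2
  s[X_1,X_2] = ((1)·(-0.25) + (0)·(-0.25) + (-2)·(-1.25) + (1)·(1.75)) / 3 = 4/3 = 1.3333
  s[X_2,X_2] = ((-0.25)·(-0.25) + (-0.25)·(-0.25) + (-1.25)·(-1.25) + (1.75)·(1.75)) / 3 = 4.75/3 = 1.5833
  Sample standard deviations s_i = √(s[i,i]):
  s(X_1) = √(2) = 1.4142
  s(X_2) = √(1.5833) = 1.2583

Step 3 — r_{ij} = s_{ij} / (s_i · s_j):
  r[X_1,X_1] = 1 (diagonal).
  r[X_1,X_2] = 1.3333 / (1.4142 · 1.2583) = 1.3333 / 1.7795 = 0.7493
  r[X_2,X_2] = 1 (diagonal).

R is symmetric with unit diagonal. Assembling:

R = [[1, 0.7493],
 [0.7493, 1]]


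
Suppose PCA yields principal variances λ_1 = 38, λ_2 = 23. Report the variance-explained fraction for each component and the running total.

Step 1 — total variance = trace(Sigma) = Σ λ_i = 38 + 23 = 61.

Step 2 — fraction explained by component i = λ_i / Σ λ:
  PC1: 38/61 = 0.623
  PC2: 23/61 = 0.377

Step 3 — cumulative fraction after k components = (λ_1 + ... + λ_k) / Σ λ:
  k = 1: 38/61 = 0.623
  k = 2: (38 + 23)/61 = 61/61 = 1

Summary (fraction, with percent):

explained: PC1 0.623 (62.3%), PC2 0.377 (37.7%);  cumulative: 0.623, 1


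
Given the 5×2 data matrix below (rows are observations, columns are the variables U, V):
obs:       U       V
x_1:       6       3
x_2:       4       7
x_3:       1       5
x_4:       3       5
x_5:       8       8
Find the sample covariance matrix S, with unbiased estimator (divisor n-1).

Step 1 — column means:
  mean(U) = (6 + 4 + 1 + 3 + 8) / 5 = 22/5 = 4.4
  mean(V) = (3 + 7 + 5 + 5 + 8) / 5 = 28/5 = 5.6

Step 2 — sample covariance S[i,j] = (1/(n-1)) · Σ_k (x_{k,i} - mean_i) · (x_{k,j} - mean_j), with n-1 = 4.
  S[U,U] = ((1.6)·(1.6) + (-0.4)·(-0.4) + (-3.4)·(-3.4) + (-1.4)·(-1.4) + (3.6)·(3.6)) / 4 = 29.2/4 = 7.3
  S[U,V] = ((1.6)·(-2.6) + (-0.4)·(1.4) + (-3.4)·(-0.6) + (-1.4)·(-0.6) + (3.6)·(2.4)) / 4 = 6.8/4 = 1.7
  S[V,V] = ((-2.6)·(-2.6) + (1.4)·(1.4) + (-0.6)·(-0.6) + (-0.6)·(-0.6) + (2.4)·(2.4)) / 4 = 15.2/4 = 3.8

S is symmetric (S[j,i] = S[i,j]). Assembling:

S = [[7.3, 1.7],
 [1.7, 3.8]]


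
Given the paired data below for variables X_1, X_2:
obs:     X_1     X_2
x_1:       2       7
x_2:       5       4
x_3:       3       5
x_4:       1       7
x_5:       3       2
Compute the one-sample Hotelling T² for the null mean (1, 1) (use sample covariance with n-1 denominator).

Step 1 — sample mean vector:
  mean(X_1) = (2 + 5 + 3 + 1 + 3) / 5 = 14/5 = 2.8
  mean(X_2) = (7 + 4 + 5 + 7 + 2) / 5 = 25/5 = 5
  x̄ = (2.8, 5),  deviation x̄ - mu_0 = (2.8, 5) - (1, 1) = (1.8, 4).

Step 2 — sample covariance matrix, S[i,j] = (1/(n-1)) · Σ_k (x_{k,i} - mean_i) · (x_{k,j} - mean_j), divisor n-1 = 4:
  S[X_1,X_1] = ((-0.8)·(-0.8) + (2.2)·(2.2) + (0.2)·(0.2) + (-1.8)·(-1.8) + (0.2)·(0.2)) / 4 = 8.8/4 = 2.2
  S[X_1,X_2] = ((-0.8)·(2) + (2.2)·(-1) + (0.2)·(0) + (-1.8)·(2) + (0.2)·(-3)) / 4 = -8/4 = -2
  S[X_2,X_2] = ((2)·(2) + (-1)·(-1) + (0)·(0) + (2)·(2) + (-3)·(-3)) / 4 = 18/4 = 4.5
  S = [[2.2, -2],
 [-2, 4.5]].

Step 3 — invert S. det(S) = 2.2·4.5 - (-2)² = 5.9.
  S^{-1} = (1/det) · [[d, -b], [-b, a]] = [[0.7627, 0.339],
 [0.339, 0.3729]].

Step 4 — quadratic form (x̄ - mu_0)^T · S^{-1} · (x̄ - mu_0):
  S^{-1} · (x̄ - mu_0) = (2.7288, 2.1017),
  (x̄ - mu_0)^T · [...] = (1.8)·(2.7288) + (4)·(2.1017) = 13.3186.

Step 5 — scale by n: T² = 5 · 13.3186 = 66.5932.

T² ≈ 66.5932


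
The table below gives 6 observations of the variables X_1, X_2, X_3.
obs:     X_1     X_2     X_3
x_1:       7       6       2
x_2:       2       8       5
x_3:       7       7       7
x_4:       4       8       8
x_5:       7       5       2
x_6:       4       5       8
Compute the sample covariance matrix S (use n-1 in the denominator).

Step 1 — column means:
  mean(X_1) = (7 + 2 + 7 + 4 + 7 + 4) / 6 = 31/6 = 5.1667
  mean(X_2) = (6 + 8 + 7 + 8 + 5 + 5) / 6 = 39/6 = 6.5
  mean(X_3) = (2 + 5 + 7 + 8 + 2 + 8) / 6 = 32/6 = 5.3333

Step 2 — sample covariance S[i,j] = (1/(n-1)) · Σ_k (x_{k,i} - mean_i) · (x_{k,j} - mean_j), with n-1 = 5.
  S[X_1,X_1] = ((1.8333)·(1.8333) + (-3.1667)·(-3.1667) + (1.8333)·(1.8333) + (-1.1667)·(-1.1667) + (1.8333)·(1.8333) + (-1.1667)·(-1.1667)) / 5 = 22.8333/5 = 4.5667
  S[X_1,X_2] = ((1.8333)·(-0.5) + (-3.1667)·(1.5) + (1.8333)·(0.5) + (-1.1667)·(1.5) + (1.8333)·(-1.5) + (-1.1667)·(-1.5)) / 5 = -7.5/5 = -1.5
  S[X_1,X_3] = ((1.8333)·(-3.3333) + (-3.1667)·(-0.3333) + (1.8333)·(1.6667) + (-1.1667)·(2.6667) + (1.8333)·(-3.3333) + (-1.1667)·(2.6667)) / 5 = -14.3333/5 = -2.8667
  S[X_2,X_2] = ((-0.5)·(-0.5) + (1.5)·(1.5) + (0.5)·(0.5) + (1.5)·(1.5) + (-1.5)·(-1.5) + (-1.5)·(-1.5)) / 5 = 9.5/5 = 1.9
  S[X_2,X_3] = ((-0.5)·(-3.3333) + (1.5)·(-0.3333) + (0.5)·(1.6667) + (1.5)·(2.6667) + (-1.5)·(-3.3333) + (-1.5)·(2.6667)) / 5 = 7/5 = 1.4
  S[X_3,X_3] = ((-3.3333)·(-3.3333) + (-0.3333)·(-0.3333) + (1.6667)·(1.6667) + (2.6667)·(2.6667) + (-3.3333)·(-3.3333) + (2.6667)·(2.6667)) / 5 = 39.3333/5 = 7.8667

S is symmetric (S[j,i] = S[i,j]). Assembling:

S = [[4.5667, -1.5, -2.8667],
 [-1.5, 1.9, 1.4],
 [-2.8667, 1.4, 7.8667]]


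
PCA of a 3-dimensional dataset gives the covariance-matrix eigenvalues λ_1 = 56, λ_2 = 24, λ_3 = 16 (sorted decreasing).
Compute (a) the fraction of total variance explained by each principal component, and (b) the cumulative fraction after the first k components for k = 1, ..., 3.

Step 1 — total variance = trace(Sigma) = Σ λ_i = 56 + 24 + 16 = 96.

Step 2 — fraction explained by component i = λ_i / Σ λ:
  PC1: 56/96 = 0.5833
  PC2: 24/96 = 0.25
  PC3: 16/96 = 0.1667

Step 3 — cumulative fraction after k components = (λ_1 + ... + λ_k) / Σ λ:
  k = 1: 56/96 = 0.5833
  k = 2: (56 + 24)/96 = 80/96 = 0.8333
  k = 3: (56 + 24 + 16)/96 = 96/96 = 1

Summary (fraction, with percent):

explained: PC1 0.5833 (58.33%), PC2 0.25 (25%), PC3 0.1667 (16.67%);  cumulative: 0.5833, 0.8333, 1


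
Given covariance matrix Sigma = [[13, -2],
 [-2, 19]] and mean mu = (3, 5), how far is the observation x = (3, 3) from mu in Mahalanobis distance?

Step 1 — centre the observation: (x - mu) = (0, -2).

Step 2 — invert Sigma. det(Sigma) = 13·19 - (-2)² = 243.
  Sigma^{-1} = (1/det) · [[d, -b], [-b, a]] = [[0.0782, 0.0082],
 [0.0082, 0.0535]].

Step 3 — form the quadratic (x - mu)^T · Sigma^{-1} · (x - mu):
  Sigma^{-1} · (x - mu) = (-0.0165, -0.107).
  (x - mu)^T · [Sigma^{-1} · (x - mu)] = (0)·(-0.0165) + (-2)·(-0.107) = 0.214.

Step 4 — take square root: d = √(0.214) ≈ 0.4626.

d(x, mu) = √(0.214) ≈ 0.4626


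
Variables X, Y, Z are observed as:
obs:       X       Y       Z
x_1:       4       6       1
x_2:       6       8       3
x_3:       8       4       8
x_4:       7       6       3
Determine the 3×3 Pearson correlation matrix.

Step 1 — column means:
  mean(X) = (4 + 6 + 8 + 7) / 4 = 25/4 = 6.25
  mean(Y) = (6 + 8 + 4 + 6) / 4 = 24/4 = 6
  mean(Z) = (1 + 3 + 8 + 3) / 4 = 15/4 = 3.75

Step 2 — sample variances and covariances s[i,j] = (1/(n-1)) · Σ_k (x_{k,i} - mean_i) · (x_{k,j} - mean_j), with n-1 = 3:
  s[X,X] = ((-2.25)·(-2.25) + (-0.25)·(-0.25) + (1.75)·(1.75) + (0.75)·(0.75)) / 3 = 8.75/3 = 2.9167
  s[X,Y] = ((-2.25)·(0) + (-0.25)·(2) + (1.75)·(-2) + (0.75)·(0)) / 3 = -4/3 = -1.3333
  s[X,Z] = ((-2.25)·(-2.75) + (-0.25)·(-0.75) + (1.75)·(4.25) + (0.75)·(-0.75)) / 3 = 13.25/3 = 4.4167
  s[Y,Y] = ((0)·(0) + (2)·(2) + (-2)·(-2) + (0)·(0)) / 3 = 8/3 = 2.6667
  s[Y,Z] = ((0)·(-2.75) + (2)·(-0.75) + (-2)·(4.25) + (0)·(-0.75)) / 3 = -10/3 = -3.3333
  s[Z,Z] = ((-2.75)·(-2.75) + (-0.75)·(-0.75) + (4.25)·(4.25) + (-0.75)·(-0.75)) / 3 = 26.75/3 = 8.9167
  Sample standard deviations s_i = √(s[i,i]):
  s(X) = √(2.9167) = 1.7078
  s(Y) = √(2.6667) = 1.633
  s(Z) = √(8.9167) = 2.9861

Step 3 — r_{ij} = s_{ij} / (s_i · s_j):
  r[X,X] = 1 (diagonal).
  r[X,Y] = -1.3333 / (1.7078 · 1.633) = -1.3333 / 2.7889 = -0.4781
  r[X,Z] = 4.4167 / (1.7078 · 2.9861) = 4.4167 / 5.0997 = 0.8661
  r[Y,Y] = 1 (diagonal).
  r[Y,Z] = -3.3333 / (1.633 · 2.9861) = -3.3333 / 4.8762 = -0.6836
  r[Z,Z] = 1 (diagonal).

R is symmetric with unit diagonal. Assembling:

R = [[1, -0.4781, 0.8661],
 [-0.4781, 1, -0.6836],
 [0.8661, -0.6836, 1]]


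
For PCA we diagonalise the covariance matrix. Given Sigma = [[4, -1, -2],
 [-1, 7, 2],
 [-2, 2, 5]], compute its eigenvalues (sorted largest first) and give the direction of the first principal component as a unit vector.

Step 1 — characteristic polynomial p(λ) = det(λI - Sigma) = λ³ - tr·λ² + c_1·λ - det, where tr = trace, c_1 = sum of the principal 2×2 minors, det = det(Sigma):
  tr = 4 + 7 + 5 = 16,
  c_1 = (4·7 - (-1)²) + (4·5 - (-2)²) + (7·5 - (2)²) = 27 + 16 + 31 = 74,
  det = 4·(7·5 - (2)²) - (-1)·((-1)·5 - (2)·(-2)) + (-2)·((-1)·(2) - 7·(-2)) = 4·(31) - (-1)·(-1) + (-2)·(12) = 99.
  So p(λ) = λ³ - 16λ² + 74λ - 99.
Step 2 — look for an integer root (rational root theorem: any rational root is an integer divisor of 99). Testing λ = 9:
  p(9) = 729 - 1296 + 666 - 99 = 0  ✓
  Dividing out (λ - 9): p(λ) = (λ - 9)(λ² - 7λ + 11).
Step 3 — remaining eigenvalues from the quadratic λ² - 7λ + 11 = 0:
  Δ = 7² - 4·11 = 49 - 44 = 5,  λ = (7 ± √5)/2 = (7 ± 2.2361)/2 ≈ 4.618 or 2.382.
  Sorted: λ_1 = 9,  λ_2 = 4.618,  λ_3 = 2.382  (check: sum = 16 = tr ✓).

Step 4 — unit eigenvector for λ_1 = 9: v spans the null space of (Sigma - λ_1 I), whose rows are
  r_1 = (-5, -1, -2),  r_2 = (-1, -2, 2),  r_3 = (-2, 2, -4).
  v is orthogonal to every row, so take v ∝ r_1 × r_2 = ((-1)·(2) - (-2)·(-2), (-2)·(-1) - (-5)·(2), (-5)·(-2) - (-1)·(-1)) = (-6, 12, 9).
  Rescale (divide by 3; multiply by -1 so the first nonzero entry is positive): u = (2, -4, -3).
  ||u|| = √((2)² + (-4)² + (-3)²) = √(29) ≈ 5.3852,  v_1 = u/||u|| ≈ (0.3714, -0.7428, -0.5571) (||v_1|| = 1).

λ_1 = 9,  λ_2 = 4.618,  λ_3 = 2.382;  v_1 ≈ (0.3714, -0.7428, -0.5571)


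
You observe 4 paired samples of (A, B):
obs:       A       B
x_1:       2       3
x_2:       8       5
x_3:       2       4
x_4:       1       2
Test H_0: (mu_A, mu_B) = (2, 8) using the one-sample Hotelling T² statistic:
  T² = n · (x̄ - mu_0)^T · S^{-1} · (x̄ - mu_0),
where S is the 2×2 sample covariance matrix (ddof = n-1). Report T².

Step 1 — sample mean vector:
  mean(A) = (2 + 8 + 2 + 1) / 4 = 13/4 = 3.25
  mean(B) = (3 + 5 + 4 + 2) / 4 = 14/4 = 3.5
  x̄ = (3.25, 3.5),  deviation x̄ - mu_0 = (3.25, 3.5) - (2, 8) = (1.25, -4.5).

Step 2 — sample covariance matrix, S[i,j] = (1/(n-1)) · Σ_k (x_{k,i} - mean_i) · (x_{k,j} - mean_j), divisor n-1 = 3:
  S[A,A] = ((-1.25)·(-1.25) + (4.75)·(4.75) + (-1.25)·(-1.25) + (-2.25)·(-2.25)) / 3 = 30.75/3 = 10.25
  S[A,B] = ((-1.25)·(-0.5) + (4.75)·(1.5) + (-1.25)·(0.5) + (-2.25)·(-1.5)) / 3 = 10.5/3 = 3.5
  S[B,B] = ((-0.5)·(-0.5) + (1.5)·(1.5) + (0.5)·(0.5) + (-1.5)·(-1.5)) / 3 = 5/3 = 1.6667
  S = [[10.25, 3.5],
 [3.5, 1.6667]].

Step 3 — invert S. det(S) = 10.25·1.6667 - (3.5)² = 4.8333.
  S^{-1} = (1/det) · [[d, -b], [-b, a]] = [[0.3448, -0.7241],
 [-0.7241, 2.1207]].

Step 4 — quadratic form (x̄ - mu_0)^T · S^{-1} · (x̄ - mu_0):
  S^{-1} · (x̄ - mu_0) = (3.6897, -10.4483),
  (x̄ - mu_0)^T · [...] = (1.25)·(3.6897) + (-4.5)·(-10.4483) = 51.6293.

Step 5 — scale by n: T² = 4 · 51.6293 = 206.5172.

T² ≈ 206.5172


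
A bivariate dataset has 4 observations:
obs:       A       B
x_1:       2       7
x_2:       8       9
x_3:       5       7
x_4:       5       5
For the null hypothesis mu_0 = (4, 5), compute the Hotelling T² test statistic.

Step 1 — sample mean vector:
  mean(A) = (2 + 8 + 5 + 5) / 4 = 20/4 = 5
  mean(B) = (7 + 9 + 7 + 5) / 4 = 28/4 = 7
  x̄ = (5, 7),  deviation x̄ - mu_0 = (5, 7) - (4, 5) = (1, 2).

Step 2 — sample covariance matrix, S[i,j] = (1/(n-1)) · Σ_k (x_{k,i} - mean_i) · (x_{k,j} - mean_j), divisor n-1 = 3:
  S[A,A] = ((-3)·(-3) + (3)·(3) + (0)·(0) + (0)·(0)) / 3 = 18/3 = 6
  S[A,B] = ((-3)·(0) + (3)·(2) + (0)·(0) + (0)·(-2)) / 3 = 6/3 = 2
  S[B,B] = ((0)·(0) + (2)·(2) + (0)·(0) + (-2)·(-2)) / 3 = 8/3 = 2.6667
  S = [[6, 2],
 [2, 2.6667]].

Step 3 — invert S. det(S) = 6·2.6667 - (2)² = 12.
  S^{-1} = (1/det) · [[d, -b], [-b, a]] = [[0.2222, -0.1667],
 [-0.1667, 0.5]].

Step 4 — quadratic form (x̄ - mu_0)^T · S^{-1} · (x̄ - mu_0):
  S^{-1} · (x̄ - mu_0) = (-0.1111, 0.8333),
  (x̄ - mu_0)^T · [...] = (1)·(-0.1111) + (2)·(0.8333) = 1.5556.

Step 5 — scale by n: T² = 4 · 1.5556 = 6.2222.

T² ≈ 6.2222


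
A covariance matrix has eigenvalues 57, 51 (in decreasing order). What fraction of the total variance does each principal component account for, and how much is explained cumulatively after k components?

Step 1 — total variance = trace(Sigma) = Σ λ_i = 57 + 51 = 108.

Step 2 — fraction explained by component i = λ_i / Σ λ:
  PC1: 57/108 = 0.5278
  PC2: 51/108 = 0.4722

Step 3 — cumulative fraction after k components = (λ_1 + ... + λ_k) / Σ λ:
  k = 1: 57/108 = 0.5278
  k = 2: (57 + 51)/108 = 108/108 = 1

Summary (fraction, with percent):

explained: PC1 0.5278 (52.78%), PC2 0.4722 (47.22%);  cumulative: 0.5278, 1


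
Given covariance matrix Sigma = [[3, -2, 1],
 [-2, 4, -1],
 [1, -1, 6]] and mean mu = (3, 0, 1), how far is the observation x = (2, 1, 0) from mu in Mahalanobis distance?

Step 1 — centre the observation: (x - mu) = (-1, 1, -1).

Step 2 — invert Sigma (cofactor / det for 3×3, or solve directly):
  Sigma^{-1} = [[0.5111, 0.2444, -0.0444],
 [0.2444, 0.3778, 0.0222],
 [-0.0444, 0.0222, 0.1778]].

Step 3 — form the quadratic (x - mu)^T · Sigma^{-1} · (x - mu):
  Sigma^{-1} · (x - mu) = (-0.2222, 0.1111, -0.1111).
  (x - mu)^T · [Sigma^{-1} · (x - mu)] = (-1)·(-0.2222) + (1)·(0.1111) + (-1)·(-0.1111) = 0.4444.

Step 4 — take square root: d = √(0.4444) ≈ 0.6667.

d(x, mu) = √(0.4444) ≈ 0.6667


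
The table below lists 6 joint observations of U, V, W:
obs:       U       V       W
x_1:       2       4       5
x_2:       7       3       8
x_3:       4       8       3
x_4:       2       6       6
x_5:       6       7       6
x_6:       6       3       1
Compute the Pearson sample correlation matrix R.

Step 1 — column means:
  mean(U) = (2 + 7 + 4 + 2 + 6 + 6) / 6 = 27/6 = 4.5
  mean(V) = (4 + 3 + 8 + 6 + 7 + 3) / 6 = 31/6 = 5.1667
  mean(W) = (5 + 8 + 3 + 6 + 6 + 1) / 6 = 29/6 = 4.8333

Step 2 — sample variances and covariances s[i,j] = (1/(n-1)) · Σ_k (x_{k,i} - mean_i) · (x_{k,j} - mean_j), with n-1 = 5:
  s[U,U] = ((-2.5)·(-2.5) + (2.5)·(2.5) + (-0.5)·(-0.5) + (-2.5)·(-2.5) + (1.5)·(1.5) + (1.5)·(1.5)) / 5 = 23.5/5 = 4.7
  s[U,V] = ((-2.5)·(-1.1667) + (2.5)·(-2.1667) + (-0.5)·(2.8333) + (-2.5)·(0.8333) + (1.5)·(1.8333) + (1.5)·(-2.1667)) / 5 = -6.5/5 = -1.3
  s[U,W] = ((-2.5)·(0.1667) + (2.5)·(3.1667) + (-0.5)·(-1.8333) + (-2.5)·(1.1667) + (1.5)·(1.1667) + (1.5)·(-3.8333)) / 5 = 1.5/5 = 0.3
  s[V,V] = ((-1.1667)·(-1.1667) + (-2.1667)·(-2.1667) + (2.8333)·(2.8333) + (0.8333)·(0.8333) + (1.8333)·(1.8333) + (-2.1667)·(-2.1667)) / 5 = 22.8333/5 = 4.5667
  s[V,W] = ((-1.1667)·(0.1667) + (-2.1667)·(3.1667) + (2.8333)·(-1.8333) + (0.8333)·(1.1667) + (1.8333)·(1.1667) + (-2.1667)·(-3.8333)) / 5 = -0.8333/5 = -0.1667
  s[W,W] = ((0.1667)·(0.1667) + (3.1667)·(3.1667) + (-1.8333)·(-1.8333) + (1.1667)·(1.1667) + (1.1667)·(1.1667) + (-3.8333)·(-3.8333)) / 5 = 30.8333/5 = 6.1667
  Sample standard deviations s_i = √(s[i,i]):
  s(U) = √(4.7) = 2.1679
  s(V) = √(4.5667) = 2.137
  s(W) = √(6.1667) = 2.4833

Step 3 — r_{ij} = s_{ij} / (s_i · s_j):
  r[U,U] = 1 (diagonal).
  r[U,V] = -1.3 / (2.1679 · 2.137) = -1.3 / 4.6329 = -0.2806
  r[U,W] = 0.3 / (2.1679 · 2.4833) = 0.3 / 5.3836 = 0.0557
  r[V,V] = 1 (diagonal).
  r[V,W] = -0.1667 / (2.137 · 2.4833) = -0.1667 / 5.3067 = -0.0314
  r[W,W] = 1 (diagonal).

R is symmetric with unit diagonal. Assembling:

R = [[1, -0.2806, 0.0557],
 [-0.2806, 1, -0.0314],
 [0.0557, -0.0314, 1]]


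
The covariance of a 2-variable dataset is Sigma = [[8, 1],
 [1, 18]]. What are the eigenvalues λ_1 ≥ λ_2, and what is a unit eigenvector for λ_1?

Step 1 — characteristic polynomial of 2×2 Sigma:
  det(Sigma - λI) = λ² - trace · λ + det = 0.
  trace = 8 + 18 = 26, det = 8·18 - (1)² = 143.
Step 2 — discriminant:
  Δ = trace² - 4·det = 676 - 572 = 104.
Step 3 — eigenvalues:
  λ = (trace ± √Δ)/2 = (26 ± 10.198)/2,
  λ_1 = 18.099,  λ_2 = 7.901.

Step 4 — unit eigenvector for λ_1: solve (Sigma - λ_1 I)v = 0. First row:
  (8 - 18.099)·v_x + (1)·v_y = 0, i.e. (-10.099)·v_x + (1)·v_y = 0,
  so v ∝ (b, λ_1 - a) = (1, 10.099) = u.
  ||u|| = √((1)² + (10.099)²) = √(102.9902) ≈ 10.1484,
  v_1 = u/||u|| ≈ (0.0985, 0.9951) (||v_1|| = 1).

λ_1 = 18.099,  λ_2 = 7.901;  v_1 ≈ (0.0985, 0.9951)


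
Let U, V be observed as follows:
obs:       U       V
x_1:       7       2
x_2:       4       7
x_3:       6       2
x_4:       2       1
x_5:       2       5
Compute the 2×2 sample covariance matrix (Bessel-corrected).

Step 1 — column means:
  mean(U) = (7 + 4 + 6 + 2 + 2) / 5 = 21/5 = 4.2
  mean(V) = (2 + 7 + 2 + 1 + 5) / 5 = 17/5 = 3.4

Step 2 — sample covariance S[i,j] = (1/(n-1)) · Σ_k (x_{k,i} - mean_i) · (x_{k,j} - mean_j), with n-1 = 4.
  S[U,U] = ((2.8)·(2.8) + (-0.2)·(-0.2) + (1.8)·(1.8) + (-2.2)·(-2.2) + (-2.2)·(-2.2)) / 4 = 20.8/4 = 5.2
  S[U,V] = ((2.8)·(-1.4) + (-0.2)·(3.6) + (1.8)·(-1.4) + (-2.2)·(-2.4) + (-2.2)·(1.6)) / 4 = -5.4/4 = -1.35
  S[V,V] = ((-1.4)·(-1.4) + (3.6)·(3.6) + (-1.4)·(-1.4) + (-2.4)·(-2.4) + (1.6)·(1.6)) / 4 = 25.2/4 = 6.3

S is symmetric (S[j,i] = S[i,j]). Assembling:

S = [[5.2, -1.35],
 [-1.35, 6.3]]


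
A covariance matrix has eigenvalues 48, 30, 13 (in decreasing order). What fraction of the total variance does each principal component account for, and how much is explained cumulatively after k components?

Step 1 — total variance = trace(Sigma) = Σ λ_i = 48 + 30 + 13 = 91.

Step 2 — fraction explained by component i = λ_i / Σ λ:
  PC1: 48/91 = 0.5275
  PC2: 30/91 = 0.3297
  PC3: 13/91 = 0.1429

Step 3 — cumulative fraction after k components = (λ_1 + ... + λ_k) / Σ λ:
  k = 1: 48/91 = 0.5275
  k = 2: (48 + 30)/91 = 78/91 = 0.8571
  k = 3: (48 + 30 + 13)/91 = 91/91 = 1

Summary (fraction, with percent):

explained: PC1 0.5275 (52.75%), PC2 0.3297 (32.97%), PC3 0.1429 (14.29%);  cumulative: 0.5275, 0.8571, 1


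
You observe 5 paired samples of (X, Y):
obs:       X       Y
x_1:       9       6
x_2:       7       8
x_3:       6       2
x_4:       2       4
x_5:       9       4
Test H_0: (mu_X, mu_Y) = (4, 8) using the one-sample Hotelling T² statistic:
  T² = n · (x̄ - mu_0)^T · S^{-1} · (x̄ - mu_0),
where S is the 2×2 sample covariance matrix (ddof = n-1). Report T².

Step 1 — sample mean vector:
  mean(X) = (9 + 7 + 6 + 2 + 9) / 5 = 33/5 = 6.6
  mean(Y) = (6 + 8 + 2 + 4 + 4) / 5 = 24/5 = 4.8
  x̄ = (6.6, 4.8),  deviation x̄ - mu_0 = (6.6, 4.8) - (4, 8) = (2.6, -3.2).

Step 2 — sample covariance matrix, S[i,j] = (1/(n-1)) · Σ_k (x_{k,i} - mean_i) · (x_{k,j} - mean_j), divisor n-1 = 4:
  S[X,X] = ((2.4)·(2.4) + (0.4)·(0.4) + (-0.6)·(-0.6) + (-4.6)·(-4.6) + (2.4)·(2.4)) / 4 = 33.2/4 = 8.3
  S[X,Y] = ((2.4)·(1.2) + (0.4)·(3.2) + (-0.6)·(-2.8) + (-4.6)·(-0.8) + (2.4)·(-0.8)) / 4 = 7.6/4 = 1.9
  S[Y,Y] = ((1.2)·(1.2) + (3.2)·(3.2) + (-2.8)·(-2.8) + (-0.8)·(-0.8) + (-0.8)·(-0.8)) / 4 = 20.8/4 = 5.2
  S = [[8.3, 1.9],
 [1.9, 5.2]].

Step 3 — invert S. det(S) = 8.3·5.2 - (1.9)² = 39.55.
  S^{-1} = (1/det) · [[d, -b], [-b, a]] = [[0.1315, -0.048],
 [-0.048, 0.2099]].

Step 4 — quadratic form (x̄ - mu_0)^T · S^{-1} · (x̄ - mu_0):
  S^{-1} · (x̄ - mu_0) = (0.4956, -0.7965),
  (x̄ - mu_0)^T · [...] = (2.6)·(0.4956) + (-3.2)·(-0.7965) = 3.8372.

Step 5 — scale by n: T² = 5 · 3.8372 = 19.1858.

T² ≈ 19.1858


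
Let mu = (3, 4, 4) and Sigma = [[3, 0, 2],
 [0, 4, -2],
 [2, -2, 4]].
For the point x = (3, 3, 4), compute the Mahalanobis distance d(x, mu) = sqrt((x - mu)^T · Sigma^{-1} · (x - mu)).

Step 1 — centre the observation: (x - mu) = (0, -1, 0).

Step 2 — invert Sigma (cofactor / det for 3×3, or solve directly):
  Sigma^{-1} = [[0.6, -0.2, -0.4],
 [-0.2, 0.4, 0.3],
 [-0.4, 0.3, 0.6]].

Step 3 — form the quadratic (x - mu)^T · Sigma^{-1} · (x - mu):
  Sigma^{-1} · (x - mu) = (0.2, -0.4, -0.3).
  (x - mu)^T · [Sigma^{-1} · (x - mu)] = (0)·(0.2) + (-1)·(-0.4) + (0)·(-0.3) = 0.4.

Step 4 — take square root: d = √(0.4) ≈ 0.6325.

d(x, mu) = √(0.4) ≈ 0.6325


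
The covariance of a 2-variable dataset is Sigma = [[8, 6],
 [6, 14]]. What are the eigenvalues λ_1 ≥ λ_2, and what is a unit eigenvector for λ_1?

Step 1 — characteristic polynomial of 2×2 Sigma:
  det(Sigma - λI) = λ² - trace · λ + det = 0.
  trace = 8 + 14 = 22, det = 8·14 - (6)² = 76.
Step 2 — discriminant:
  Δ = trace² - 4·det = 484 - 304 = 180.
Step 3 — eigenvalues:
  λ = (trace ± √Δ)/2 = (22 ± 13.4164)/2,
  λ_1 = 17.7082,  λ_2 = 4.2918.

Step 4 — unit eigenvector for λ_1: solve (Sigma - λ_1 I)v = 0. First row:
  (8 - 17.7082)·v_x + (6)·v_y = 0, i.e. (-9.7082)·v_x + (6)·v_y = 0,
  so v ∝ (b, λ_1 - a) = (6, 9.7082) = u.
  ||u|| = √((6)² + (9.7082)²) = √(130.2492) ≈ 11.4127,
  v_1 = u/||u|| ≈ (0.5257, 0.8507) (||v_1|| = 1).

λ_1 = 17.7082,  λ_2 = 4.2918;  v_1 ≈ (0.5257, 0.8507)


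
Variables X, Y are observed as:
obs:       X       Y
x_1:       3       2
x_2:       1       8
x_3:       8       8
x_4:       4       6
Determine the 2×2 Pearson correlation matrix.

Step 1 — column means:
  mean(X) = (3 + 1 + 8 + 4) / 4 = 16/4 = 4
  mean(Y) = (2 + 8 + 8 + 6) / 4 = 24/4 = 6

Step 2 — sample variances and covariances s[i,j] = (1/(n-1)) · Σ_k (x_{k,i} - mean_i) · (x_{k,j} - mean_j), with n-1 = 3:
  s[X,X] = ((-1)·(-1) + (-3)·(-3) + (4)·(4) + (0)·(0)) / 3 = 26/3 = 8.6667
  s[X,Y] = ((-1)·(-4) + (-3)·(2) + (4)·(2) + (0)·(0)) / 3 = 6/3 = 2
  s[Y,Y] = ((-4)·(-4) + (2)·(2) + (2)·(2) + (0)·(0)) / 3 = 24/3 = 8
  Sample standard deviations s_i = √(s[i,i]):
  s(X) = √(8.6667) = 2.9439
  s(Y) = √(8) = 2.8284

Step 3 — r_{ij} = s_{ij} / (s_i · s_j):
  r[X,X] = 1 (diagonal).
  r[X,Y] = 2 / (2.9439 · 2.8284) = 2 / 8.3267 = 0.2402
  r[Y,Y] = 1 (diagonal).

R is symmetric with unit diagonal. Assembling:

R = [[1, 0.2402],
 [0.2402, 1]]
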